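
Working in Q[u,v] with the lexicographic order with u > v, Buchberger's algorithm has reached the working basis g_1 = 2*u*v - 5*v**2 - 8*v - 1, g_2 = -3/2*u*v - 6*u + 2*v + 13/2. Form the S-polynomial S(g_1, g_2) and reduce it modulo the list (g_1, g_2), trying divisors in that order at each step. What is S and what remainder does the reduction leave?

S(g_1, g_2) = -4*u - 5/2*v**2 - 8/3*v + 23/6; remainder on division = -4*u - 5/2*v**2 - 8/3*v + 23/6.

lcm(LM(g_1), LM(g_2)) = u*v.
S = (lcm/LT(g_1))·g_1 − (lcm/LT(g_2))·g_2 = -4*u - 5/2*v**2 - 8/3*v + 23/6.
Reduce S modulo (g_1, g_2) in that order:
  leading term u: no divisor's leading term divides it; move -4*u to the remainder.
  leading term v**2: no divisor's leading term divides it; move -5/2*v**2 to the remainder.
  leading term v: no divisor's leading term divides it; move -8/3*v to the remainder.
  leading term 1: no divisor's leading term divides it; move 23/6 to the remainder.
The remainder -4*u - 5/2*v**2 - 8/3*v + 23/6 is nonzero, so it would be added as the next basis element.
This is the inner loop of Buchberger's algorithm — each nonzero remainder becomes a new basis element.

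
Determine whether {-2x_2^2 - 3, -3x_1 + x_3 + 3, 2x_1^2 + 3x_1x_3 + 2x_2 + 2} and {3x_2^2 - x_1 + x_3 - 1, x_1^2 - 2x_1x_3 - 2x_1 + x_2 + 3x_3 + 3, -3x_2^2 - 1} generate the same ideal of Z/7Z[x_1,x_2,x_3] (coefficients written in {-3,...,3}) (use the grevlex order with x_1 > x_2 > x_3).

No, the ideals differ.

Since reduced Gröbner bases are canonical representatives of ideals under a given ordering, it suffices to compute and compare them.
Buchberger on the first generating set:
f_1 = -2x_2^2 - 3, LT = x_2^2.
f_2 = -3x_1 + x_3 + 3, LT = x_1.
f_3 = 2x_1^2 + 3x_1x_3 + 2x_2 + 2, LT = x_1^2.

S(f_2,f_3): lcm = x_1^2. S = -3x_1x_3 - x_1 - x_2 - 1.
  reduce S modulo (f_1, f_2, f_3):
  remainder -x_3^2 - x_2 - x_3 - 2 ≠ 0; add g_4 = -x_3^2 - x_2 - x_3 - 2 to the basis.

The other S-polynomials (S(f_1,f_2), S(f_1,f_3), S(f_1,g_4), S(f_2,g_4), S(f_3,g_4)) all reduce to 0 modulo the current basis, so we have a Gröbner basis.
Inter-reduce: drop elements whose leading term is divisible by another's, tail-reduce, and make monic.
Reduced Gröbner basis: {x_2^2 - 2, x_3^2 + x_2 + x_3 + 2, x_1 + 2x_3 - 1}.

Buchberger on the second generating set:
h_1 = 3x_2^2 - x_1 + x_3 - 1, LT = x_2^2.
h_2 = x_1^2 - 2x_1x_3 - 2x_1 + x_2 + 3x_3 + 3, LT = x_1^2.
h_3 = -3x_2^2 - 1, LT = x_2^2.

S(h_1,h_3): lcm = x_2^2. S = 2x_1 - 2x_3 - 3.
  reduce S modulo (h_1, h_2, h_3):
  remainder 2x_1 - 2x_3 - 3 ≠ 0; add k_4 = 2x_1 - 2x_3 - 3 to the basis.

S(h_2,k_4): lcm = x_1^2. S = -x_1x_3 + 3x_1 + x_2 + 3x_3 + 3.
  reduce S modulo (h_1, h_2, h_3, k_4):
  remainder -x_3^2 + x_2 + x_3 - 3 ≠ 0; add k_5 = -x_3^2 + x_2 + x_3 - 3 to the basis.

The other S-polynomials (S(h_1,h_2), S(h_2,h_3), S(h_1,k_4), S(h_3,k_4), S(h_1,k_5), S(h_2,k_5), S(h_3,k_5), S(k_4,k_5)) all reduce to 0 modulo the current basis, so we have a Gröbner basis.
Inter-reduce: drop elements whose leading term is divisible by another's, tail-reduce, and make monic.
Reduced Gröbner basis: {x_2^2 - 2, x_3^2 - x_2 - x_3 + 3, x_1 - x_3 + 2}.

Since the reduced bases disagree, the two ideals are not the same.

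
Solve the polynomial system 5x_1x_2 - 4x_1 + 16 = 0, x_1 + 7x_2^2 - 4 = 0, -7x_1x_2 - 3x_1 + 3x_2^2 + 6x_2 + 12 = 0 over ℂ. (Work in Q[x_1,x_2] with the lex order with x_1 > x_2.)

{(4, 0)}

Compute a lex Gröbner basis by Buchberger's algorithm.
f_1 = 5x_1x_2 - 4x_1 + 16, LT = x_1x_2.
f_2 = x_1 + 7x_2^2 - 4, LT = x_1.
f_3 = -7x_1x_2 - 3x_1 + 3x_2^2 + 6x_2 + 12, LT = x_1x_2.

S(f_1,f_2): lcm = x_1x_2. S = -4/5x_1 - 7x_2^3 + 4x_2 + 16/5.
  leading term x_1: subtract (-4/5)·f_2 from -4/5x_1 - 7x_2^3 + 4x_2 + 16/5 → -7x_2^3 + 28/5x_2^2 + 4x_2
  leading term x_2^3: no divisor's leading term divides it; move -7x_2^3 to the remainder.
  leading term x_2^2: no divisor's leading term divides it; move 28/5x_2^2 to the remainder.
  leading term x_2: no divisor's leading term divides it; move 4x_2 to the remainder.
  remainder -7x_2^3 + 28/5x_2^2 + 4x_2 ≠ 0; add h_4 = -7x_2^3 + 28/5x_2^2 + 4x_2 to the basis.

S(f_1,f_3): lcm = x_1x_2. S = -43/35x_1 + 3/7x_2^2 + 6/7x_2 + 172/35.
  leading term x_1: subtract (-43/35)·f_2 from -43/35x_1 + 3/7x_2^2 + 6/7x_2 + 172/35 → 316/35x_2^2 + 6/7x_2
  leading term x_2^2: no divisor's leading term divides it; move 316/35x_2^2 to the remainder.
  leading term x_2: no divisor's leading term divides it; move 6/7x_2 to the remainder.
  remainder 316/35x_2^2 + 6/7x_2 ≠ 0; add h_5 = 316/35x_2^2 + 6/7x_2 to the basis.

S(f_2,f_3): lcm = x_1x_2. S = -3/7x_1 + 7x_2^3 + 3/7x_2^2 - 22/7x_2 + 12/7.
  leading term x_1: subtract (-3/7)·f_2 from -3/7x_1 + 7x_2^3 + 3/7x_2^2 - 22/7x_2 + 12/7 → 7x_2^3 + 24/7x_2^2 - 22/7x_2
  leading term x_2^3: subtract (-1)·h_4 from 7x_2^3 + 24/7x_2^2 - 22/7x_2 → 316/35x_2^2 + 6/7x_2
  leading term x_2^2: subtract (1)·h_5 from 316/35x_2^2 + 6/7x_2 → 0
  remainder 0.

S(f_1,h_4): lcm = x_1x_2^3. S = 4/7x_1x_2 + 16/5x_2^2.
  leading term x_1x_2: subtract (4/35)·f_1 from 4/7x_1x_2 + 16/5x_2^2 → 16/35x_1 + 16/5x_2^2 - 64/35
  leading term x_1: subtract (16/35)·f_2 from 16/35x_1 + 16/5x_2^2 - 64/35 → 0
  remainder 0.

S(f_2,h_4): leading monomials are coprime, so the S-polynomial reduces to 0 (Buchberger's first criterion).
S(f_3,h_4): lcm = x_1x_2^3. S = 43/35x_1x_2^2 + 4/7x_1x_2 - 3/7x_2^4 - 6/7x_2^3 - 12/7x_2^2.
  leading term x_1x_2^2: subtract (43/175x_2)·f_1 from 43/35x_1x_2^2 + 4/7x_1x_2 - 3/7x_2^4 - 6/7x_2^3 - 12/7x_2^2 → 272/175x_1x_2 - 3/7x_2^4 - 6/7x_2^3 - 12/7x_2^2 - 688/175x_2
  leading term x_1x_2: subtract (272/875)·f_1 from 272/175x_1x_2 - 3/7x_2^4 - 6/7x_2^3 - 12/7x_2^2 - 688/175x_2 → 1088/875x_1 - 3/7x_2^4 - 6/7x_2^3 - 12/7x_2^2 - 688/175x_2 - 4352/875
  leading term x_1: subtract (1088/875)·f_2 from 1088/875x_1 - 3/7x_2^4 - 6/7x_2^3 - 12/7x_2^2 - 688/175x_2 - 4352/875 → -3/7x_2^4 - 6/7x_2^3 - 9116/875x_2^2 - 688/175x_2
  leading term x_2^4: subtract (3/49x_2)·h_4 from -3/7x_2^4 - 6/7x_2^3 - 9116/875x_2^2 - 688/175x_2 → -6/5x_2^3 - 65312/6125x_2^2 - 688/175x_2
  leading term x_2^3: subtract (6/35)·h_4 from -6/5x_2^3 - 65312/6125x_2^2 - 688/175x_2 → -71192/6125x_2^2 - 808/175x_2
  leading term x_2^2: subtract (-17798/13825)·h_5 from -71192/6125x_2^2 - 808/175x_2 → -340036/96775x_2
  leading term x_2: no divisor's leading term divides it; move -340036/96775x_2 to the remainder.
  remainder -340036/96775x_2 ≠ 0; add h_6 = -340036/96775x_2 to the basis.

S(f_1,h_5): lcm = x_1x_2^2. S = -707/790x_1x_2 + 16/5x_2.
  leading term x_1x_2: subtract (-707/3950)·f_1 from -707/790x_1x_2 + 16/5x_2 → -1414/1975x_1 + 16/5x_2 + 5656/1975
  leading term x_1: subtract (-1414/1975)·f_2 from -1414/1975x_1 + 16/5x_2 + 5656/1975 → 9898/1975x_2^2 + 16/5x_2
  leading term x_2^2: subtract (34643/62410)·h_5 from 9898/1975x_2^2 + 16/5x_2 → 85009/31205x_2
  leading term x_2: subtract (-245/316)·h_6 from 85009/31205x_2 → 0
  remainder 0.

S(f_2,h_5): leading monomials are coprime, so the S-polynomial reduces to 0 (Buchberger's first criterion).
S(f_3,h_5): lcm = x_1x_2^2. S = 369/1106x_1x_2 - 3/7x_2^3 - 6/7x_2^2 - 12/7x_2.
  leading term x_1x_2: subtract (369/5530)·f_1 from 369/1106x_1x_2 - 3/7x_2^3 - 6/7x_2^2 - 12/7x_2 → 738/2765x_1 - 3/7x_2^3 - 6/7x_2^2 - 12/7x_2 - 2952/2765
  leading term x_1: subtract (738/2765)·f_2 from 738/2765x_1 - 3/7x_2^3 - 6/7x_2^2 - 12/7x_2 - 2952/2765 → -3/7x_2^3 - 7536/2765x_2^2 - 12/7x_2
  leading term x_2^3: subtract (3/49)·h_4 from -3/7x_2^3 - 7536/2765x_2^2 - 12/7x_2 → -1212/395x_2^2 - 96/49x_2
  leading term x_2^2: subtract (-2121/6241)·h_5 from -1212/395x_2^2 - 96/49x_2 → -510054/305809x_2
  leading term x_2: subtract (75/158)·h_6 from -510054/305809x_2 → 0
  remainder 0.

S(h_4,h_5): lcm = x_2^3. S = -707/790x_2^2 - 4/7x_2.
  leading term x_2^2: subtract (-4949/49928)·h_5 from -707/790x_2^2 - 4/7x_2 → -85009/174748x_2
  leading term x_2: subtract (175/1264)·h_6 from -85009/174748x_2 → 0
  remainder 0.

S(f_1,h_6): lcm = x_1x_2. S = -4/5x_1 + 16/5.
  leading term x_1: subtract (-4/5)·f_2 from -4/5x_1 + 16/5 → 28/5x_2^2
  leading term x_2^2: subtract (49/79)·h_5 from 28/5x_2^2 → -42/79x_2
  leading term x_2: subtract (25725/170018)·h_6 from -42/79x_2 → 0
  remainder 0.

S(f_2,h_6): leading monomials are coprime, so the S-polynomial reduces to 0 (Buchberger's first criterion).
S(f_3,h_6): lcm = x_1x_2. S = 3/7x_1 - 3/7x_2^2 - 6/7x_2 - 12/7.
  leading term x_1: subtract (3/7)·f_2 from 3/7x_1 - 3/7x_2^2 - 6/7x_2 - 12/7 → -24/7x_2^2 - 6/7x_2
  leading term x_2^2: subtract (-30/79)·h_5 from -24/7x_2^2 - 6/7x_2 → -42/79x_2
  leading term x_2: subtract (25725/170018)·h_6 from -42/79x_2 → 0
  remainder 0.

S(h_4,h_6): lcm = x_2^3. S = -4/5x_2^2 - 4/7x_2.
  leading term x_2^2: subtract (-7/79)·h_5 from -4/5x_2^2 - 4/7x_2 → -274/553x_2
  leading term x_2: subtract (23975/170018)·h_6 from -274/553x_2 → 0
  remainder 0.

S(h_5,h_6): lcm = x_2^2. S = 15/158x_2.
  leading term x_2: subtract (-18375/680072)·h_6 from 15/158x_2 → 0
  remainder 0.

Every S-polynomial of the final basis reduces to 0, so we have a Gröbner basis.
Inter-reduce: drop elements whose leading term is divisible by another's, tail-reduce, and make monic.
Reduced Gröbner basis: {x_1 - 4, x_2}.

From the last basis element, x_2 = 0, so x_2 takes values in {0}. Each choice, substituted upward through the basis, yields the corresponding point(s) of the solution set.
  x_2 = 0: the earlier basis element becomes x_1 - 4 = 0, giving x_1 = 4 — point (4, 0).
Each listed point satisfies every original equation (direct substitution).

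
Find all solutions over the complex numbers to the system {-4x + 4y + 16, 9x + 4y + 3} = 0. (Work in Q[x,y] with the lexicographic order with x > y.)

{(1, -3)}

Compute a lex Gröbner basis by Buchberger's algorithm.
f_1 = -4x + 4y + 16, LT = x.
f_2 = 9x + 4y + 3, LT = x.

S(f_1,f_2): lcm = x. S = -13/9y - 13/3.
  leading term y: no divisor's leading term divides it; move -13/9y to the remainder.
  leading term 1: no divisor's leading term divides it; move -13/3 to the remainder.
  remainder -13/9y - 13/3 ≠ 0; add h_3 = -13/9y - 13/3 to the basis.

S(f_1,h_3): leading monomials are coprime, so the S-polynomial reduces to 0 (Buchberger's first criterion).
S(f_2,h_3): leading monomials are coprime, so the S-polynomial reduces to 0 (Buchberger's first criterion).
Every S-polynomial of the final basis reduces to 0, so we have a Gröbner basis.
Inter-reduce: drop elements whose leading term is divisible by another's, tail-reduce, and make monic.
Reduced Gröbner basis: {x - 1, y + 3}.

A lex Gröbner basis eliminates variables successively. Here y + 3 depends only on y, with roots {-3}; lifting each root through the earlier basis elements recovers the full solutions.
  y = -3: the earlier basis element becomes x - 1 = 0, giving x = 1 — point (1, -3).
This is the nonlinear analogue of row-reducing a linear system.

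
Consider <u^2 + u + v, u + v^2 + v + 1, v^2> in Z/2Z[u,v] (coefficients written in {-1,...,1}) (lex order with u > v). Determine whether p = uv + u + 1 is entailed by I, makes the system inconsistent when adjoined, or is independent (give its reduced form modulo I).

uv + u + 1 lies in I (it reduces to 0).

First compute the reduced Gröbner basis of I by Buchberger's algorithm.
f_1 = u^2 + u + v, LT = u^2.
f_2 = u + v^2 + v + 1, LT = u.
f_3 = v^2, LT = v^2.

The S-polynomials (S(f_1,f_2), S(f_1,f_3), S(f_2,f_3)) all reduce to 0 modulo the current basis, so we have a Gröbner basis.
Inter-reduce: drop elements whose leading term is divisible by another's, tail-reduce, and make monic.
Reduced Gröbner basis: {u + v + 1, v^2}.
Label its elements g_1 = u + v + 1, g_2 = v^2.

Reduce p = uv + u + 1 modulo G:
  leading term uv: subtract (v)·g_1 from uv + u + 1 → u + v^2 + v + 1
  leading term u: subtract (1)·g_1 from u + v^2 + v + 1 → v^2
  leading term v^2: subtract (1)·g_2 from v^2 → 0
  normal form = 0.
Since the normal form is 0, p ∈ I.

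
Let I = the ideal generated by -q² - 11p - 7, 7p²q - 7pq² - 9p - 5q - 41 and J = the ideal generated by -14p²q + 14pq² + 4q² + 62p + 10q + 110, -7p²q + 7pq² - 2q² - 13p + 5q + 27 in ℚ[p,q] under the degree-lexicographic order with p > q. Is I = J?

Yes, the ideals are equal.

For a fixed monomial order, each ideal has a unique reduced Gröbner basis; comparing bases decides equality.
Buchberger on the first generating set:
f_1 = -q² - 11p - 7, LT = q².
f_2 = 7p²q - 7pq² - 9p - 5q - 41, LT = p²q.

S(f_1,f_2): lcm = p²q². S = pq³ + 11p³ + 7p² + 9/7pq + 5/7q² + 41/7q.
  reduce S modulo (f_1, f_2):
  remainder 11p³ + 128p² - 40/7pq + 55p - 2q - 486/7 ≠ 0; add g_3 = 11p³ + 128p² - 40/7pq + 55p - 2q - 486/7 to the basis.

The other S-polynomials (S(f_1,g_3), S(f_2,g_3)) all reduce to 0 modulo the current basis, so we have a Gröbner basis.
Inter-reduce: drop elements whose leading term is divisible by another's, tail-reduce, and make monic.
Reduced Gröbner basis: {p³ + 128/11p² - 40/77pq + 5p - 2/11q - 486/77, p²q + 11p² + 40/7p - 5/7q - 41/7, q² + 11p + 7}.

Buchberger on the second generating set:
h_1 = -14p²q + 14pq² + 4q² + 62p + 10q + 110, LT = p²q.
h_2 = -7p²q + 7pq² - 2q² - 13p + 5q + 27, LT = p²q.

S(h_1,h_2): lcm = p²q. S = -4/7q² - 44/7p - 4.
  reduce S modulo (h_1, h_2):
  remainder -4/7q² - 44/7p - 4 ≠ 0; add k_3 = -4/7q² - 44/7p - 4 to the basis.

S(h_1,k_3): lcm = p²q². S = -pq³ - 11p³ - 2/7q³ - 7p² - 31/7pq - 5/7q² - 55/7q.
  reduce S modulo (h_1, h_2, k_3):
  remainder -11p³ - 128p² + 40/7pq - 55p + 2q + 486/7 ≠ 0; add k_4 = -11p³ - 128p² + 40/7pq - 55p + 2q + 486/7 to the basis.

The other S-polynomials (S(h_2,k_3), S(h_1,k_4), S(h_2,k_4), S(k_3,k_4)) all reduce to 0 modulo the current basis, so we have a Gröbner basis.
Inter-reduce: drop elements whose leading term is divisible by another's, tail-reduce, and make monic.
Reduced Gröbner basis: {p³ + 128/11p² - 40/77pq + 5p - 2/11q - 486/77, p²q + 11p² + 40/7p - 5/7q - 41/7, q² + 11p + 7}.

The two bases agree; hence the ideals are identical.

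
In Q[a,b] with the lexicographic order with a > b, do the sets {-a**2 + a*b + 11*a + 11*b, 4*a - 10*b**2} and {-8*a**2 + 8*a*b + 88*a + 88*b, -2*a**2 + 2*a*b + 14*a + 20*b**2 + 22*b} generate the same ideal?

Yes, the ideals are equal.

Two ideals are equal iff their reduced Gröbner bases coincide (the reduced basis is unique for a fixed ordering).
Buchberger on the first generating set:
f_1 = -a**2 + a*b + 11*a + 11*b, LT = a**2.
f_2 = 4*a - 10*b**2, LT = a.

S(f_1,f_2): lcm = a**2. S = 5/2*a*b**2 - a*b - 11*a - 11*b.
  leading term a*b**2: subtract (5/8*b**2)·f_2 from 5/2*a*b**2 - a*b - 11*a - 11*b → -a*b - 11*a + 25/4*b**4 - 11*b
  leading term a*b: subtract (-1/4*b)·f_2 from -a*b - 11*a + 25/4*b**4 - 11*b → -11*a + 25/4*b**4 - 5/2*b**3 - 11*b
  leading term a: subtract (-11/4)·f_2 from -11*a + 25/4*b**4 - 5/2*b**3 - 11*b → 25/4*b**4 - 5/2*b**3 - 55/2*b**2 - 11*b
  leading term b**4: no divisor's leading term divides it; move 25/4*b**4 to the remainder.
  leading term b**3: no divisor's leading term divides it; move -5/2*b**3 to the remainder.
  leading term b**2: no divisor's leading term divides it; move -55/2*b**2 to the remainder.
  leading term b: no divisor's leading term divides it; move -11*b to the remainder.
  remainder 25/4*b**4 - 5/2*b**3 - 55/2*b**2 - 11*b ≠ 0; add g_3 = 25/4*b**4 - 5/2*b**3 - 55/2*b**2 - 11*b to the basis.

The other S-polynomials (S(f_1,g_3), S(f_2,g_3)) all reduce to 0 modulo the current basis, so we have a Gröbner basis.
Inter-reduce: drop elements whose leading term is divisible by another's, tail-reduce, and make monic.
Reduced Gröbner basis: {a - 5/2*b**2, b**4 - 2/5*b**3 - 22/5*b**2 - 44/25*b}.

Buchberger on the second generating set:
h_1 = -8*a**2 + 8*a*b + 88*a + 88*b, LT = a**2.
h_2 = -2*a**2 + 2*a*b + 14*a + 20*b**2 + 22*b, LT = a**2.

S(h_1,h_2): lcm = a**2. S = -4*a + 10*b**2.
  leading term a: no divisor's leading term divides it; move -4*a to the remainder.
  leading term b**2: no divisor's leading term divides it; move 10*b**2 to the remainder.
  remainder -4*a + 10*b**2 ≠ 0; add k_3 = -4*a + 10*b**2 to the basis.

S(h_1,k_3): lcm = a**2. S = 5/2*a*b**2 - a*b - 11*a - 11*b.
  leading term a*b**2: subtract (-5/8*b**2)·k_3 from 5/2*a*b**2 - a*b - 11*a - 11*b → -a*b - 11*a + 25/4*b**4 - 11*b
  leading term a*b: subtract (1/4*b)·k_3 from -a*b - 11*a + 25/4*b**4 - 11*b → -11*a + 25/4*b**4 - 5/2*b**3 - 11*b
  leading term a: subtract (11/4)·k_3 from -11*a + 25/4*b**4 - 5/2*b**3 - 11*b → 25/4*b**4 - 5/2*b**3 - 55/2*b**2 - 11*b
  leading term b**4: no divisor's leading term divides it; move 25/4*b**4 to the remainder.
  leading term b**3: no divisor's leading term divides it; move -5/2*b**3 to the remainder.
  leading term b**2: no divisor's leading term divides it; move -55/2*b**2 to the remainder.
  leading term b: no divisor's leading term divides it; move -11*b to the remainder.
  remainder 25/4*b**4 - 5/2*b**3 - 55/2*b**2 - 11*b ≠ 0; add k_4 = 25/4*b**4 - 5/2*b**3 - 55/2*b**2 - 11*b to the basis.

The other S-polynomials (S(h_2,k_3), S(h_1,k_4), S(h_2,k_4), S(k_3,k_4)) all reduce to 0 modulo the current basis, so we have a Gröbner basis.
Inter-reduce: drop elements whose leading term is divisible by another's, tail-reduce, and make monic.
Reduced Gröbner basis: {a - 5/2*b**2, b**4 - 2/5*b**3 - 22/5*b**2 - 44/25*b}.

Same reduced basis, so the two generating sets span the same ideal.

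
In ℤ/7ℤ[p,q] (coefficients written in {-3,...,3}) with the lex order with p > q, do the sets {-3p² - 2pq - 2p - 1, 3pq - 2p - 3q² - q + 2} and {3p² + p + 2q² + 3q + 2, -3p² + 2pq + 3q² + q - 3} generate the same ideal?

Yes, the ideals are equal.

Since reduced Gröbner bases are canonical representatives of ideals under a given ordering, it suffices to compute and compare them.
Buchberger on the first generating set:
f_1 = -3p² - 2pq - 2p - 1, LT = p².
f_2 = 3pq - 2p - 3q² - q + 2, LT = pq.

S(f_1,f_2): lcm = p²q. S = 3p² - 3pq² + pq - 3p - 2q.
  leading term p²: subtract (-1)·f_1 from 3p² - 3pq² + pq - 3p - 2q → -3pq² - pq + 2p - 2q - 1
  leading term pq²: subtract (-q)·f_2 from -3pq² - pq + 2p - 2q - 1 → -3pq + 2p - 3q³ - q² - 1
  leading term pq: subtract (-1)·f_2 from -3pq + 2p - 3q³ - q² - 1 → -3q³ + 3q² - q + 1
  leading term q³: no divisor's leading term divides it; move -3q³ to the remainder.
  leading term q²: no divisor's leading term divides it; move 3q² to the remainder.
  leading term q: no divisor's leading term divides it; move -q to the remainder.
  leading term 1: no divisor's leading term divides it; move 1 to the remainder.
  remainder -3q³ + 3q² - q + 1 ≠ 0; add g_3 = -3q³ + 3q² - q + 1 to the basis.

The other S-polynomials (S(f_1,g_3), S(f_2,g_3)) all reduce to 0 modulo the current basis, so we have a Gröbner basis.
Inter-reduce: drop elements whose leading term is divisible by another's, tail-reduce, and make monic.
Reduced Gröbner basis: {p² - 2p + 3q² + q + 3, pq - 3p - q² + 2q + 3, q³ - q² - 2q + 2}.

Buchberger on the second generating set:
h_1 = 3p² + p + 2q² + 3q + 2, LT = p².
h_2 = -3p² + 2pq + 3q² + q - 3, LT = p².

S(h_1,h_2): lcm = p². S = 3pq - 2p - 3q² - q + 2.
  leading term pq: no divisor's leading term divides it; move 3pq to the remainder.
  leading term p: no divisor's leading term divides it; move -2p to the remainder.
  leading term q²: no divisor's leading term divides it; move -3q² to the remainder.
  leading term q: no divisor's leading term divides it; move -q to the remainder.
  leading term 1: no divisor's leading term divides it; move 2 to the remainder.
  remainder 3pq - 2p - 3q² - q + 2 ≠ 0; add k_3 = 3pq - 2p - 3q² - q + 2 to the basis.

S(h_1,k_3): lcm = p²q. S = 3p² + pq² + 3pq - 3p + 3q³ + q² + 3q.
  leading term p²: subtract (1)·h_1 from 3p² + pq² + 3pq - 3p + 3q³ + q² + 3q → pq² + 3pq + 3p + 3q³ - q² - 2
  leading term pq²: subtract (-2q)·k_3 from pq² + 3pq + 3p + 3q³ - q² - 2 → -pq + 3p - 3q³ - 3q² - 3q - 2
  leading term pq: subtract (2)·k_3 from -pq + 3p - 3q³ - 3q² - 3q - 2 → -3q³ + 3q² - q + 1
  leading term q³: no divisor's leading term divides it; move -3q³ to the remainder.
  leading term q²: no divisor's leading term divides it; move 3q² to the remainder.
  leading term q: no divisor's leading term divides it; move -q to the remainder.
  leading term 1: no divisor's leading term divides it; move 1 to the remainder.
  remainder -3q³ + 3q² - q + 1 ≠ 0; add k_4 = -3q³ + 3q² - q + 1 to the basis.

The other S-polynomials (S(h_2,k_3), S(h_1,k_4), S(h_2,k_4), S(k_3,k_4)) all reduce to 0 modulo the current basis, so we have a Gröbner basis.
Inter-reduce: drop elements whose leading term is divisible by another's, tail-reduce, and make monic.
Reduced Gröbner basis: {p² - 2p + 3q² + q + 3, pq - 3p - q² + 2q + 3, q³ - q² - 2q + 2}.

The two bases agree; hence the ideals are identical.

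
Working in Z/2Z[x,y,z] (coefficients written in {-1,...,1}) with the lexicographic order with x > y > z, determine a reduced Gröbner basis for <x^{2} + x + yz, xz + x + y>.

The reduced Gröbner basis is the canonical form of the ideal for this ordering.

f_1 = x^{2} + x + yz, LT = x^{2}.
f_2 = xz + x + y, LT = xz.

S(f_1,f_2): lcm = x^{2}z. S = x^{2} + xy + xz + yz^{2}.
  reduce S modulo (f_1, f_2):
  remainder xy + yz^{2} + yz + y ≠ 0; add g_3 = xy + yz^{2} + yz + y to the basis.

S(f_2,g_3): lcm = xyz. S = xy + y^{2} + yz^{3} + yz^{2} + yz.
  reduce S modulo (f_1, f_2, g_3):
  remainder y^{2} + yz^{3} + y ≠ 0; add g_4 = y^{2} + yz^{3} + y to the basis.

The other S-polynomials (S(f_1,g_3), S(f_1,g_4), S(f_2,g_4), S(g_3,g_4)) all reduce to 0 modulo the current basis, so we have a Gröbner basis.

G = {x^{2} + x + yz, xy + yz^{2} + yz + y, xz + x + y, y^{2} + yz^{3} + y}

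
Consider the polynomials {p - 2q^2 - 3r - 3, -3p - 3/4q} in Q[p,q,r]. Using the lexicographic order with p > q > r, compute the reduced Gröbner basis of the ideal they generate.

G = {p + 1/4q, q^2 + 1/8q + 3/2r + 3/2}

f_1 = p - 2q^2 - 3r - 3, LT = p.
f_2 = -3p - 3/4q, LT = p.

S(f_1,f_2): lcm = p. S = -2q^2 - 1/4q - 3r - 3.
  reduce S modulo (f_1, f_2):
  remainder -2q^2 - 1/4q - 3r - 3 ≠ 0; add g_3 = -2q^2 - 1/4q - 3r - 3 to the basis.

The other S-polynomials (S(f_1,g_3), S(f_2,g_3)) all reduce to 0 modulo the current basis, so we have a Gröbner basis.
Inter-reduce: drop elements whose leading term is divisible by another's, tail-reduce, and make monic.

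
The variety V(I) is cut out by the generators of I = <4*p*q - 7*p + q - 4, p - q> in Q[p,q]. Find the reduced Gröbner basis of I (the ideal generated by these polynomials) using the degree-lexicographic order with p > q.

f_1 = 4*p*q - 7*p + q - 4, LT = p*q.
f_2 = p - q, LT = p.

S(f_1,f_2): lcm = p*q. S = q**2 - 7/4*p + 1/4*q - 1.
  reduce S modulo (f_1, f_2):
  remainder q**2 - 3/2*q - 1 ≠ 0; add g_3 = q**2 - 3/2*q - 1 to the basis.

The other S-polynomials (S(f_1,g_3), S(f_2,g_3)) all reduce to 0 modulo the current basis, so we have a Gröbner basis.
Inter-reduce: drop elements whose leading term is divisible by another's, tail-reduce, and make monic.

G = {q**2 - 3/2*q - 1, p - q}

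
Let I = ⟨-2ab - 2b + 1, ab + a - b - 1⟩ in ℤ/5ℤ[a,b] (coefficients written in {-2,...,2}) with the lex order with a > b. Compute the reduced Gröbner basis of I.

Buchberger's algorithm terminates because the ascending chain of leading-term ideals stabilizes.

f_1 = -2ab - 2b + 1, LT = ab.
f_2 = ab + a - b - 1, LT = ab.

S(f_1,f_2): lcm = ab. S = -a + 2b - 2.
  reduce S modulo (f_1, f_2):
  remainder -a + 2b - 2 ≠ 0; add g_3 = -a + 2b - 2 to the basis.

S(f_1,g_3): lcm = ab. S = 2b² - b + 2.
  reduce S modulo (f_1, f_2, g_3):
  remainder 2b² - b + 2 ≠ 0; add g_4 = 2b² - b + 2 to the basis.

The other S-polynomials (S(f_2,g_3), S(f_1,g_4), S(f_2,g_4), S(g_3,g_4)) all reduce to 0 modulo the current basis, so we have a Gröbner basis.
Inter-reduce: drop elements whose leading term is divisible by another's, tail-reduce, and make monic.

G = {a - 2b + 2, b² + 2b + 1}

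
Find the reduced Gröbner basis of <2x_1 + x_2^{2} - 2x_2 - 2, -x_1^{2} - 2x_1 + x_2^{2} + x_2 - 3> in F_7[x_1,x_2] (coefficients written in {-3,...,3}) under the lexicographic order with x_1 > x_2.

G = {x_1 - 3x_2^{2} - x_2 - 1, x_2^{4} + 3x_2^{3} - x_2^{2} - 2x_2 + 3}

f_1 = 2x_1 + x_2^{2} - 2x_2 - 2, LT = x_1.
f_2 = -x_1^{2} - 2x_1 + x_2^{2} + x_2 - 3, LT = x_1^{2}.

S(f_1,f_2): lcm = x_1^{2}. S = -3x_1x_2^{2} - x_1x_2 - 3x_1 + x_2^{2} + x_2 - 3.
  leading term x_1x_2^{2}: subtract (2x_2^{2})·f_1 from -3x_1x_2^{2} - x_1x_2 - 3x_1 + x_2^{2} + x_2 - 3 → -x_1x_2 - 3x_1 - 2x_2^{4} - 3x_2^{3} - 2x_2^{2} + x_2 - 3
  leading term x_1x_2: subtract (3x_2)·f_1 from -x_1x_2 - 3x_1 - 2x_2^{4} - 3x_2^{3} - 2x_2^{2} + x_2 - 3 → -3x_1 - 2x_2^{4} + x_2^{3} - 3x_2^{2} - 3
  leading term x_1: subtract (2)·f_1 from -3x_1 - 2x_2^{4} + x_2^{3} - 3x_2^{2} - 3 → -2x_2^{4} + x_2^{3} + 2x_2^{2} - 3x_2 + 1
  leading term x_2^{4}: no divisor's leading term divides it; move -2x_2^{4} to the remainder.
  leading term x_2^{3}: no divisor's leading term divides it; move x_2^{3} to the remainder.
  leading term x_2^{2}: no divisor's leading term divides it; move 2x_2^{2} to the remainder.
  leading term x_2: no divisor's leading term divides it; move -3x_2 to the remainder.
  leading term 1: no divisor's leading term divides it; move 1 to the remainder.
  remainder -2x_2^{4} + x_2^{3} + 2x_2^{2} - 3x_2 + 1 ≠ 0; add g_3 = -2x_2^{4} + x_2^{3} + 2x_2^{2} - 3x_2 + 1 to the basis.

The other S-polynomials (S(f_1,g_3), S(f_2,g_3)) all reduce to 0 modulo the current basis, so we have a Gröbner basis.
Inter-reduce: drop elements whose leading term is divisible by another's, tail-reduce, and make monic.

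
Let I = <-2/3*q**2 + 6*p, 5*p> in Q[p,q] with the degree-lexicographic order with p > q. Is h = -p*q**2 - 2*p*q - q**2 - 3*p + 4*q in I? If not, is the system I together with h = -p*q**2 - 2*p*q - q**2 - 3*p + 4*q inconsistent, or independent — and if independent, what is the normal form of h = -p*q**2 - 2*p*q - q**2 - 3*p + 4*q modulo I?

-p*q**2 - 2*p*q - q**2 - 3*p + 4*q is independent of I; its normal form modulo I is 4*q.

First compute the reduced Gröbner basis of I by Buchberger's algorithm.
f_1 = -2/3*q**2 + 6*p, LT = q**2.
f_2 = 5*p, LT = p.

The S-polynomials (S(f_1,f_2)) all reduce to 0 modulo the current basis, so we have a Gröbner basis.
Inter-reduce: drop elements whose leading term is divisible by another's, tail-reduce, and make monic.
Reduced Gröbner basis: {q**2, p}.
Label its elements g_1 = q**2, g_2 = p.

Reduce h = -p*q**2 - 2*p*q - q**2 - 3*p + 4*q modulo G:
  leading term p*q**2: subtract (-p)·g_1 from -p*q**2 - 2*p*q - q**2 - 3*p + 4*q → -2*p*q - q**2 - 3*p + 4*q
  leading term p*q: subtract (-2*q)·g_2 from -2*p*q - q**2 - 3*p + 4*q → -q**2 - 3*p + 4*q
  leading term q**2: subtract (-1)·g_1 from -q**2 - 3*p + 4*q → -3*p + 4*q
  leading term p: subtract (-3)·g_2 from -3*p + 4*q → 4*q
  leading term q: no divisor's leading term divides it; move 4*q to the remainder.
  normal form = 4*q.
The normal form is nonzero, so h ∉ I. Since h minus its normal form lies in I, I + (h) = I + (r) where r = 4*q; decide whether this ideal is the whole ring.
Run Buchberger on G together with r (pairs among the g_i already reduce to 0 since G is a Gröbner basis):
g_1 = q**2, LT = q**2.
g_2 = p, LT = p.
r = 4*q, LT = q.

The S-polynomials (S(g_1,g_2), S(g_1,r), S(g_2,r)) all reduce to 0 modulo the current basis, so we have a Gröbner basis.
Inter-reduce: drop elements whose leading term is divisible by another's, tail-reduce, and make monic.
Reduced Gröbner basis: {p, q}.
The reduced Gröbner basis of I + (h) is {p, q} ≠ {1}, a proper ideal, so the enlarged system stays consistent: h is independent of I, with normal form 4*q.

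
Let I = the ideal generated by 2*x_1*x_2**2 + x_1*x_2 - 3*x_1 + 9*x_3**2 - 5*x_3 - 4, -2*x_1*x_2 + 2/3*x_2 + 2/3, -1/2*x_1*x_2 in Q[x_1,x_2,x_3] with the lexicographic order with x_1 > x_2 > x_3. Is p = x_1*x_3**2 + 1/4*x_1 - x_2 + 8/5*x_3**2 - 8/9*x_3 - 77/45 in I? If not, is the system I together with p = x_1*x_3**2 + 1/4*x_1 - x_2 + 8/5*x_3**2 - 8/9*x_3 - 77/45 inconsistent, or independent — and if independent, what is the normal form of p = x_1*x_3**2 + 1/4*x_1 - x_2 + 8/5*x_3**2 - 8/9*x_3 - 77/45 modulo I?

First compute the reduced Gröbner basis of I by Buchberger's algorithm.
f_1 = 2*x_1*x_2**2 + x_1*x_2 - 3*x_1 + 9*x_3**2 - 5*x_3 - 4, LT = x_1*x_2**2.
f_2 = -2*x_1*x_2 + 2/3*x_2 + 2/3, LT = x_1*x_2.
f_3 = -1/2*x_1*x_2, LT = x_1*x_2.

S(f_1,f_2): lcm = x_1*x_2**2. S = 1/2*x_1*x_2 - 3/2*x_1 + 1/3*x_2**2 + 1/3*x_2 + 9/2*x_3**2 - 5/2*x_3 - 2.
  leading term x_1*x_2: subtract (-1/4)·f_2 from 1/2*x_1*x_2 - 3/2*x_1 + 1/3*x_2**2 + 1/3*x_2 + 9/2*x_3**2 - 5/2*x_3 - 2 → -3/2*x_1 + 1/3*x_2**2 + 1/2*x_2 + 9/2*x_3**2 - 5/2*x_3 - 11/6
  leading term x_1: no divisor's leading term divides it; move -3/2*x_1 to the remainder.
  leading term x_2**2: no divisor's leading term divides it; move 1/3*x_2**2 to the remainder.
  leading term x_2: no divisor's leading term divides it; move 1/2*x_2 to the remainder.
  leading term x_3**2: no divisor's leading term divides it; move 9/2*x_3**2 to the remainder.
  leading term x_3: no divisor's leading term divides it; move -5/2*x_3 to the remainder.
  leading term 1: no divisor's leading term divides it; move -11/6 to the remainder.
  remainder -3/2*x_1 + 1/3*x_2**2 + 1/2*x_2 + 9/2*x_3**2 - 5/2*x_3 - 11/6 ≠ 0; add h_4 = -3/2*x_1 + 1/3*x_2**2 + 1/2*x_2 + 9/2*x_3**2 - 5/2*x_3 - 11/6 to the basis.

S(f_1,f_3): lcm = x_1*x_2**2. S = 1/2*x_1*x_2 - 3/2*x_1 + 9/2*x_3**2 - 5/2*x_3 - 2.
  leading term x_1*x_2: subtract (-1/4)·f_2 from 1/2*x_1*x_2 - 3/2*x_1 + 9/2*x_3**2 - 5/2*x_3 - 2 → -3/2*x_1 + 1/6*x_2 + 9/2*x_3**2 - 5/2*x_3 - 11/6
  leading term x_1: subtract (1)·h_4 from -3/2*x_1 + 1/6*x_2 + 9/2*x_3**2 - 5/2*x_3 - 11/6 → -1/3*x_2**2 - 1/3*x_2
  leading term x_2**2: no divisor's leading term divides it; move -1/3*x_2**2 to the remainder.
  leading term x_2: no divisor's leading term divides it; move -1/3*x_2 to the remainder.
  remainder -1/3*x_2**2 - 1/3*x_2 ≠ 0; add h_5 = -1/3*x_2**2 - 1/3*x_2 to the basis.

S(f_2,f_3): lcm = x_1*x_2. S = -1/3*x_2 - 1/3.
  leading term x_2: no divisor's leading term divides it; move -1/3*x_2 to the remainder.
  leading term 1: no divisor's leading term divides it; move -1/3 to the remainder.
  remainder -1/3*x_2 - 1/3 ≠ 0; add h_6 = -1/3*x_2 - 1/3 to the basis.

S(f_1,h_4): lcm = x_1*x_2**2. S = 1/2*x_1*x_2 - 3/2*x_1 + 2/9*x_2**4 + 1/3*x_2**3 + 3*x_2**2*x_3**2 - 5/3*x_2**2*x_3 - 11/9*x_2**2 + 9/2*x_3**2 - 5/2*x_3 - 2.
  leading term x_1*x_2: subtract (-1/4)·f_2 from 1/2*x_1*x_2 - 3/2*x_1 + 2/9*x_2**4 + 1/3*x_2**3 + 3*x_2**2*x_3**2 - 5/3*x_2**2*x_3 - 11/9*x_2**2 + 9/2*x_3**2 - 5/2*x_3 - 2 → -3/2*x_1 + 2/9*x_2**4 + 1/3*x_2**3 + 3*x_2**2*x_3**2 - 5/3*x_2**2*x_3 - 11/9*x_2**2 + 1/6*x_2 + 9/2*x_3**2 - 5/2*x_3 - 11/6
  leading term x_1: subtract (1)·h_4 from -3/2*x_1 + 2/9*x_2**4 + 1/3*x_2**3 + 3*x_2**2*x_3**2 - 5/3*x_2**2*x_3 - 11/9*x_2**2 + 1/6*x_2 + 9/2*x_3**2 - 5/2*x_3 - 11/6 → 2/9*x_2**4 + 1/3*x_2**3 + 3*x_2**2*x_3**2 - 5/3*x_2**2*x_3 - 14/9*x_2**2 - 1/3*x_2
  leading term x_2**4: subtract (-2/3*x_2**2)·h_5 from 2/9*x_2**4 + 1/3*x_2**3 + 3*x_2**2*x_3**2 - 5/3*x_2**2*x_3 - 14/9*x_2**2 - 1/3*x_2 → 1/9*x_2**3 + 3*x_2**2*x_3**2 - 5/3*x_2**2*x_3 - 14/9*x_2**2 - 1/3*x_2
  leading term x_2**3: subtract (-1/3*x_2)·h_5 from 1/9*x_2**3 + 3*x_2**2*x_3**2 - 5/3*x_2**2*x_3 - 14/9*x_2**2 - 1/3*x_2 → 3*x_2**2*x_3**2 - 5/3*x_2**2*x_3 - 5/3*x_2**2 - 1/3*x_2
  leading term x_2**2*x_3**2: subtract (-9*x_3**2)·h_5 from 3*x_2**2*x_3**2 - 5/3*x_2**2*x_3 - 5/3*x_2**2 - 1/3*x_2 → -5/3*x_2**2*x_3 - 5/3*x_2**2 - 3*x_2*x_3**2 - 1/3*x_2
  leading term x_2**2*x_3: subtract (5*x_3)·h_5 from -5/3*x_2**2*x_3 - 5/3*x_2**2 - 3*x_2*x_3**2 - 1/3*x_2 → -5/3*x_2**2 - 3*x_2*x_3**2 + 5/3*x_2*x_3 - 1/3*x_2
  leading term x_2**2: subtract (5)·h_5 from -5/3*x_2**2 - 3*x_2*x_3**2 + 5/3*x_2*x_3 - 1/3*x_2 → -3*x_2*x_3**2 + 5/3*x_2*x_3 + 4/3*x_2
  leading term x_2*x_3**2: subtract (9*x_3**2)·h_6 from -3*x_2*x_3**2 + 5/3*x_2*x_3 + 4/3*x_2 → 5/3*x_2*x_3 + 4/3*x_2 + 3*x_3**2
  leading term x_2*x_3: subtract (-5*x_3)·h_6 from 5/3*x_2*x_3 + 4/3*x_2 + 3*x_3**2 → 4/3*x_2 + 3*x_3**2 - 5/3*x_3
  leading term x_2: subtract (-4)·h_6 from 4/3*x_2 + 3*x_3**2 - 5/3*x_3 → 3*x_3**2 - 5/3*x_3 - 4/3
  leading term x_3**2: no divisor's leading term divides it; move 3*x_3**2 to the remainder.
  leading term x_3: no divisor's leading term divides it; move -5/3*x_3 to the remainder.
  leading term 1: no divisor's leading term divides it; move -4/3 to the remainder.
  remainder 3*x_3**2 - 5/3*x_3 - 4/3 ≠ 0; add h_7 = 3*x_3**2 - 5/3*x_3 - 4/3 to the basis.

The other S-polynomials (S(f_2,h_4), S(f_3,h_4), S(f_1,h_5), S(f_2,h_5), S(f_3,h_5), S(h_4,h_5), S(f_1,h_6), S(f_2,h_6), S(f_3,h_6), S(h_4,h_6), S(h_5,h_6), S(f_1,h_7), S(f_2,h_7), S(f_3,h_7), S(h_4,h_7), S(h_5,h_7), S(h_6,h_7)) all reduce to 0 modulo the current basis, so we have a Gröbner basis.
Inter-reduce: drop elements whose leading term is divisible by another's, tail-reduce, and make monic.
Reduced Gröbner basis: {x_1, x_2 + 1, x_3**2 - 5/9*x_3 - 4/9}.
Label its elements g_1 = x_1, g_2 = x_2 + 1, g_3 = x_3**2 - 5/9*x_3 - 4/9.

Reduce p = x_1*x_3**2 + 1/4*x_1 - x_2 + 8/5*x_3**2 - 8/9*x_3 - 77/45 modulo G:
  leading term x_1*x_3**2: subtract (x_3**2)·g_1 from x_1*x_3**2 + 1/4*x_1 - x_2 + 8/5*x_3**2 - 8/9*x_3 - 77/45 → 1/4*x_1 - x_2 + 8/5*x_3**2 - 8/9*x_3 - 77/45
  leading term x_1: subtract (1/4)·g_1 from 1/4*x_1 - x_2 + 8/5*x_3**2 - 8/9*x_3 - 77/45 → -x_2 + 8/5*x_3**2 - 8/9*x_3 - 77/45
  leading term x_2: subtract (-1)·g_2 from -x_2 + 8/5*x_3**2 - 8/9*x_3 - 77/45 → 8/5*x_3**2 - 8/9*x_3 - 32/45
  leading term x_3**2: subtract (8/5)·g_3 from 8/5*x_3**2 - 8/9*x_3 - 32/45 → 0
  normal form = 0.
Since the normal form is 0, p ∈ I.

x_1*x_3**2 + 1/4*x_1 - x_2 + 8/5*x_3**2 - 8/9*x_3 - 77/45 lies in I (it reduces to 0).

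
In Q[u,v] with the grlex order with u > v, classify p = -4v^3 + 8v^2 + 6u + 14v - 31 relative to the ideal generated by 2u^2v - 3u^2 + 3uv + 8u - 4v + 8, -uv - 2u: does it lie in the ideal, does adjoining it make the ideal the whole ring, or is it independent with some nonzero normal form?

First compute the reduced Gröbner basis of I by Buchberger's algorithm.
f_1 = 2u^2v - 3u^2 + 3uv + 8u - 4v + 8, LT = u^2v.
f_2 = -uv - 2u, LT = uv.

S(f_1,f_2): lcm = u^2v. S = -7/2u^2 + 3/2uv + 4u - 2v + 4.
  leading term u^2: no divisor's leading term divides it; move -7/2u^2 to the remainder.
  leading term uv: subtract (-3/2)·f_2 from 3/2uv + 4u - 2v + 4 → u - 2v + 4
  leading term u: no divisor's leading term divides it; move u to the remainder.
  leading term v: no divisor's leading term divides it; move -2v to the remainder.
  leading term 1: no divisor's leading term divides it; move 4 to the remainder.
  remainder -7/2u^2 + u - 2v + 4 ≠ 0; add h_3 = -7/2u^2 + u - 2v + 4 to the basis.

S(f_1,h_3): lcm = u^2v. S = -3/2u^2 + 25/14uv - 4/7v^2 + 4u - 6/7v + 4.
  leading term u^2: subtract (3/7)·h_3 from -3/2u^2 + 25/14uv - 4/7v^2 + 4u - 6/7v + 4 → 25/14uv - 4/7v^2 + 25/7u + 16/7
  leading term uv: subtract (-25/14)·f_2 from 25/14uv - 4/7v^2 + 25/7u + 16/7 → -4/7v^2 + 16/7
  leading term v^2: no divisor's leading term divides it; move -4/7v^2 to the remainder.
  leading term 1: no divisor's leading term divides it; move 16/7 to the remainder.
  remainder -4/7v^2 + 16/7 ≠ 0; add h_4 = -4/7v^2 + 16/7 to the basis.

The other S-polynomials (S(f_2,h_3), S(f_1,h_4), S(f_2,h_4), S(h_3,h_4)) all reduce to 0 modulo the current basis, so we have a Gröbner basis.
Inter-reduce: drop elements whose leading term is divisible by another's, tail-reduce, and make monic.
Reduced Gröbner basis: {u^2 - 2/7u + 4/7v - 8/7, uv + 2u, v^2 - 4}.
Label its elements g_1 = u^2 - 2/7u + 4/7v - 8/7, g_2 = uv + 2u, g_3 = v^2 - 4.

Reduce p = -4v^3 + 8v^2 + 6u + 14v - 31 modulo G:
  leading term v^3: subtract (-4v)·g_3 from -4v^3 + 8v^2 + 6u + 14v - 31 → 8v^2 + 6u - 2v - 31
  leading term v^2: subtract (8)·g_3 from 8v^2 + 6u - 2v - 31 → 6u - 2v + 1
  leading term u: no divisor's leading term divides it; move 6u to the remainder.
  leading term v: no divisor's leading term divides it; move -2v to the remainder.
  leading term 1: no divisor's leading term divides it; move 1 to the remainder.
  normal form = 6u - 2v + 1.
The normal form is nonzero, so p ∉ I. Since p minus its normal form lies in I, I + (p) = I + (r) where r = 6u - 2v + 1; decide whether this ideal is the whole ring.
Run Buchberger on G together with r (pairs among the g_i already reduce to 0 since G is a Gröbner basis):
g_1 = u^2 - 2/7u + 4/7v - 8/7, LT = u^2.
g_2 = uv + 2u, LT = uv.
g_3 = v^2 - 4, LT = v^2.
r = 6u - 2v + 1, LT = u.

S(g_1,r): lcm = u^2. S = 1/3uv - 19/42u + 4/7v - 8/7.
  leading term uv: subtract (1/3)·g_2 from 1/3uv - 19/42u + 4/7v - 8/7 → -47/42u + 4/7v - 8/7
  leading term u: subtract (-47/252)·r from -47/42u + 4/7v - 8/7 → 25/126v - 241/252
  leading term v: no divisor's leading term divides it; move 25/126v to the remainder.
  leading term 1: no divisor's leading term divides it; move -241/252 to the remainder.
  remainder 25/126v - 241/252 ≠ 0; add m_5 = 25/126v - 241/252 to the basis.

S(g_2,r): lcm = uv. S = 1/3v^2 + 2u - 1/6v.
  leading term v^2: subtract (1/3)·g_3 from 1/3v^2 + 2u - 1/6v → 2u - 1/6v + 4/3
  leading term u: subtract (1/3)·r from 2u - 1/6v + 4/3 → 1/2v + 1
  leading term v: subtract (63/25)·m_5 from 1/2v + 1 → 341/100
  leading term 1: no divisor's leading term divides it; move 341/100 to the remainder.
  remainder 341/100 ≠ 0; add m_6 = 341/100 to the basis.

The other S-polynomials (S(g_1,g_2), S(g_1,g_3), S(g_2,g_3), S(g_3,r), S(g_1,m_5), S(g_2,m_5), S(g_3,m_5), S(r,m_5), S(g_1,m_6), S(g_2,m_6), S(g_3,m_6), S(r,m_6), S(m_5,m_6)) all reduce to 0 modulo the current basis, so we have a Gröbner basis.
Inter-reduce: drop elements whose leading term is divisible by another's, tail-reduce, and make monic.
Reduced Gröbner basis: {1}.
The reduced Gröbner basis of I + (p) is {1}: the ideal is the whole ring, so the enlarged system has no common solution — adjoining p is inconsistent.

Adjoining -4v^3 + 8v^2 + 6u + 14v - 31 makes the ideal the whole ring: the system is inconsistent.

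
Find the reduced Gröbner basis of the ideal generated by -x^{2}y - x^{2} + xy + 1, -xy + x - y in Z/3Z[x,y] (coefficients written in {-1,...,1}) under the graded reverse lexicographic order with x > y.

f_1 = -x^{2}y - x^{2} + xy + 1, LT = x^{2}y.
f_2 = -xy + x - y, LT = xy.

S(f_1,f_2): lcm = x^{2}y. S = -x^{2} + xy - 1.
  leading term x^{2}: no divisor's leading term divides it; move -x^{2} to the remainder.
  leading term xy: subtract (-1)·f_2 from xy - 1 → x - y - 1
  leading term x: no divisor's leading term divides it; move x to the remainder.
  leading term y: no divisor's leading term divides it; move -y to the remainder.
  leading term 1: no divisor's leading term divides it; move -1 to the remainder.
  remainder -x^{2} + x - y - 1 ≠ 0; add g_3 = -x^{2} + x - y - 1 to the basis.

S(f_1,g_3): lcm = x^{2}y. S = x^{2} - y^{2} - y - 1.
  leading term x^{2}: subtract (-1)·g_3 from x^{2} - y^{2} - y - 1 → -y^{2} + x + y + 1
  leading term y^{2}: no divisor's leading term divides it; move -y^{2} to the remainder.
  leading term x: no divisor's leading term divides it; move x to the remainder.
  leading term y: no divisor's leading term divides it; move y to the remainder.
  leading term 1: no divisor's leading term divides it; move 1 to the remainder.
  remainder -y^{2} + x + y + 1 ≠ 0; add g_4 = -y^{2} + x + y + 1 to the basis.

The other S-polynomials (S(f_2,g_3), S(f_1,g_4), S(f_2,g_4), S(g_3,g_4)) all reduce to 0 modulo the current basis, so we have a Gröbner basis.
Inter-reduce: drop elements whose leading term is divisible by another's, tail-reduce, and make monic.

G = {x^{2} - x + y + 1, xy - x + y, y^{2} - x - y - 1}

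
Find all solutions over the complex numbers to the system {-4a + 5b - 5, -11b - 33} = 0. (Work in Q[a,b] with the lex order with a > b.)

{(-5, -3)}

Compute a lex Gröbner basis by Buchberger's algorithm.
f_1 = -4a + 5b - 5, LT = a.
f_2 = -11b - 33, LT = b.

S(f_1,f_2): leading monomials are coprime, so the S-polynomial reduces to 0 (Buchberger's first criterion).
Every S-polynomial of the final basis reduces to 0, so we have a Gröbner basis.
Inter-reduce: drop elements whose leading term is divisible by another's, tail-reduce, and make monic.
Reduced Gröbner basis: {a + 5, b + 3}.

From the last basis element, b + 3 = 0, so b takes values in {-3}. Each choice, substituted upward through the basis, yields the corresponding point(s) of the solution set.
  b = -3: the earlier basis element becomes a + 5 = 0, giving a = -5 — point (-5, -3).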